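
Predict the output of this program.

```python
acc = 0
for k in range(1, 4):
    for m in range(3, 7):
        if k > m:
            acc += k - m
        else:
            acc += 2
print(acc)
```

24

k=1,m=3: not 1>3, acc = 0+2 = 2
k=1,m=4: not 1>4, acc = 2+2 = 4
k=1,m=5: not 1>5, acc = 4+2 = 6
k=1,m=6: not 1>6, acc = 6+2 = 8
k=2,m=3: not 2>3, acc = 8+2 = 10
k=2,m=4: not 2>4, acc = 10+2 = 12
k=2,m=5: not 2>5, acc = 12+2 = 14
k=2,m=6: not 2>6, acc = 14+2 = 16
k=3,m=3: not 3>3, acc = 16+2 = 18
k=3,m=4: not 3>4, acc = 18+2 = 20
k=3,m=5: not 3>5, acc = 20+2 = 22
k=3,m=6: not 3>6, acc = 22+2 = 24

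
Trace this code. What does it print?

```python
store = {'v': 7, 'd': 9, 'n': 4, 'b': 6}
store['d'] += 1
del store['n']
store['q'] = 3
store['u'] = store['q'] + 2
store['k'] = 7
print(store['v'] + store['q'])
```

store['d'] = 9+1 = 10 → {'v': 7, 'd': 10, 'n': 4, 'b': 6}
del 'n' → {'v': 7, 'd': 10, 'b': 6}
store['q'] = 3 → {'v': 7, 'd': 10, 'b': 6, 'q': 3}
store['u'] = store['q']+2 = 5 → {'v': 7, 'd': 10, 'b': 6, 'q': 3, 'u': 5}
store['k'] = 7 → {'v': 7, 'd': 10, 'b': 6, 'q': 3, 'u': 5, 'k': 7}
store['v']+store['q'] = 7+3 = 10

10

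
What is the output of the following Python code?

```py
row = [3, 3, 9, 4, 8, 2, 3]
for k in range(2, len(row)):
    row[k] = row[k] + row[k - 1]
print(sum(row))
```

113

k=2: row[2] = 9+3 = 12 → [3, 3, 12, 4, 8, 2, 3]
k=3: row[3] = 4+12 = 16 → [3, 3, 12, 16, 8, 2, 3]
k=4: row[4] = 8+16 = 24 → [3, 3, 12, 16, 24, 2, 3]
k=5: row[5] = 2+24 = 26 → [3, 3, 12, 16, 24, 26, 3]
k=6: row[6] = 3+26 = 29 → [3, 3, 12, 16, 24, 26, 29]
sum = 113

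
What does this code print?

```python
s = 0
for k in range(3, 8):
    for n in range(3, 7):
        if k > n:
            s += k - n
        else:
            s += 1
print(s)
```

k=3,n=3: not 3>3, s = 0+1 = 1
k=3,n=4: not 3>4, s = 1+1 = 2
k=3,n=5: not 3>5, s = 2+1 = 3
k=3,n=6: not 3>6, s = 3+1 = 4
k=4,n=3: 4>3, s = 4+1 = 5
k=4,n=4: not 4>4, s = 5+1 = 6
k=4,n=5: not 4>5, s = 6+1 = 7
k=4,n=6: not 4>6, s = 7+1 = 8
k=5,n=3: 5>3, s = 8+2 = 10
k=5,n=4: 5>4, s = 10+1 = 11
k=5,n=5: not 5>5, s = 11+1 = 12
k=5,n=6: not 5>6, s = 12+1 = 13
k=6,n=3: 6>3, s = 13+3 = 16
k=6,n=4: 6>4, s = 16+2 = 18
k=6,n=5: 6>5, s = 18+1 = 19
k=6,n=6: not 6>6, s = 19+1 = 20
k=7,n=3: 7>3, s = 20+4 = 24
k=7,n=4: 7>4, s = 24+3 = 27
k=7,n=5: 7>5, s = 27+2 = 29
k=7,n=6: 7>6, s = 29+1 = 30

30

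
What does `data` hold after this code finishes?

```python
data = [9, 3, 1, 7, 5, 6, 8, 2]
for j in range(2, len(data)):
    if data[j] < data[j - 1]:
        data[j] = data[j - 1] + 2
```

[9, 3, 5, 7, 9, 11, 13, 15]

j=2: 1<3, data[2] = 3+2 = 5 → [9, 3, 5, 7, 5, 6, 8, 2]
j=3: 7>=5, unchanged → [9, 3, 5, 7, 5, 6, 8, 2]
j=4: 5<7, data[4] = 7+2 = 9 → [9, 3, 5, 7, 9, 6, 8, 2]
j=5: 6<9, data[5] = 9+2 = 11 → [9, 3, 5, 7, 9, 11, 8, 2]
j=6: 8<11, data[6] = 11+2 = 13 → [9, 3, 5, 7, 9, 11, 13, 2]
j=7: 2<13, data[7] = 13+2 = 15 → [9, 3, 5, 7, 9, 11, 13, 15]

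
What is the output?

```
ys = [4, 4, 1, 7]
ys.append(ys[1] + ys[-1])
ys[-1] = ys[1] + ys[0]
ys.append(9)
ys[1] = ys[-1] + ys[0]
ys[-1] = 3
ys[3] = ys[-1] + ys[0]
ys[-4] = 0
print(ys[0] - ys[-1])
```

append ys[1]+ys[-1] = 4+7 = 11 → [4, 4, 1, 7, 11]
ys[-1] = ys[1]+ys[0] = 4+4 = 8 → [4, 4, 1, 7, 8]
append 9 → [4, 4, 1, 7, 8, 9]
ys[1] = ys[-1]+ys[0] = 9+4 = 13 → [4, 13, 1, 7, 8, 9]
ys[-1] = 3 → [4, 13, 1, 7, 8, 3]
ys[3] = ys[-1]+ys[0] = 3+4 = 7 → [4, 13, 1, 7, 8, 3]
ys[-4] = 0 → [4, 13, 0, 7, 8, 3]
ys[0]-ys[-1] = 4-3 = 1

1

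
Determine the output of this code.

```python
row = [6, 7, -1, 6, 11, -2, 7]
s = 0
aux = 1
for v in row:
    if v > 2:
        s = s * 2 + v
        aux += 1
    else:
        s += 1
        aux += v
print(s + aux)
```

218

v=6: >2, s = 0*2+6 = 6; aux=2
v=7: >2, s = 6*2+7 = 19; aux=3
v=-1: not >2, s = 19+1 = 20; aux=2
v=6: >2, s = 20*2+6 = 46; aux=3
v=11: >2, s = 46*2+11 = 103; aux=4
v=-2: not >2, s = 103+1 = 104; aux=2
v=7: >2, s = 104*2+7 = 215; aux=3
s+aux = 215+3 = 218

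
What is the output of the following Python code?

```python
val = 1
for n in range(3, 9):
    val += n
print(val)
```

34

n=3: val = 1+3 = 4
n=4: val = 4+4 = 8
n=5: val = 8+5 = 13
n=6: val = 13+6 = 19
n=7: val = 19+7 = 26
n=8: val = 26+8 = 34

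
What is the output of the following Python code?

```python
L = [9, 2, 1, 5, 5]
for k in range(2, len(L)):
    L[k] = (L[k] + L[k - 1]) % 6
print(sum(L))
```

17

k=2: L[2] = (1+2)%6 = 3 → [9, 2, 3, 5, 5]
k=3: L[3] = (5+3)%6 = 2 → [9, 2, 3, 2, 5]
k=4: L[4] = (5+2)%6 = 1 → [9, 2, 3, 2, 1]
sum = 17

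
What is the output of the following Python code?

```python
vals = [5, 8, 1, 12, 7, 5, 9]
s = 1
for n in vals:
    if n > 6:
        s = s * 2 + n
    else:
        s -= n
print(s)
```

n=5: not >6, s = 1-5 = -4
n=8: >6, s = (-4)*2+8 = 0
n=1: not >6, s = 0-1 = -1
n=12: >6, s = (-1)*2+12 = 10
n=7: >6, s = 10*2+7 = 27
n=5: not >6, s = 27-5 = 22
n=9: >6, s = 22*2+9 = 53

53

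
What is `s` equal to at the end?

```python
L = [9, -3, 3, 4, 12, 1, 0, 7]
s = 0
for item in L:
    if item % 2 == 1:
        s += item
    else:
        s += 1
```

item=9: odd, s = 0+9 = 9
item=-3: odd, s = 9+(-3) = 6
item=3: odd, s = 6+3 = 9
item=4: not odd, s = 9+1 = 10
item=12: not odd, s = 10+1 = 11
item=1: odd, s = 11+1 = 12
item=0: not odd, s = 12+1 = 13
item=7: odd, s = 13+7 = 20

20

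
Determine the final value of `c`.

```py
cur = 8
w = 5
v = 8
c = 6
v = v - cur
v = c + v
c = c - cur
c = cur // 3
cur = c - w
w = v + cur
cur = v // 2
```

2

v = 8-8 = 0
v = 6+0 = 6
c = 6-8 = -2
c = 8//3 = 2
cur = 2-5 = -3
w = 6+(-3) = 3
cur = 6//2 = 3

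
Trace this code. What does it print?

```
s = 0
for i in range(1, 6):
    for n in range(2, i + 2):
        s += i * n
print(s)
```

195

i=1,n=2: s = 0+2 = 2
i=2,n=2: s = 2+4 = 6
i=2,n=3: s = 6+6 = 12
i=3,n=2: s = 12+6 = 18
i=3,n=3: s = 18+9 = 27
i=3,n=4: s = 27+12 = 39
i=4,n=2: s = 39+8 = 47
i=4,n=3: s = 47+12 = 59
i=4,n=4: s = 59+16 = 75
i=4,n=5: s = 75+20 = 95
i=5,n=2: s = 95+10 = 105
i=5,n=3: s = 105+15 = 120
i=5,n=4: s = 120+20 = 140
i=5,n=5: s = 140+25 = 165
i=5,n=6: s = 165+30 = 195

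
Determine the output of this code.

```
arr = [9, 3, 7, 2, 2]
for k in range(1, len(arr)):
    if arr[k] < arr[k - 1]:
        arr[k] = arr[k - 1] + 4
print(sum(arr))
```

85

k=1: 3<9, arr[1] = 9+4 = 13 → [9, 13, 7, 2, 2]
k=2: 7<13, arr[2] = 13+4 = 17 → [9, 13, 17, 2, 2]
k=3: 2<17, arr[3] = 17+4 = 21 → [9, 13, 17, 21, 2]
k=4: 2<21, arr[4] = 21+4 = 25 → [9, 13, 17, 21, 25]
sum = 85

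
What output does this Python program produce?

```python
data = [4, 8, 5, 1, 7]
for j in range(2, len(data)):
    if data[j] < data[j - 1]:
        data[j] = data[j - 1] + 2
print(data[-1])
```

14

j=2: 5<8, data[2] = 8+2 = 10 → [4, 8, 10, 1, 7]
j=3: 1<10, data[3] = 10+2 = 12 → [4, 8, 10, 12, 7]
j=4: 7<12, data[4] = 12+2 = 14 → [4, 8, 10, 12, 14]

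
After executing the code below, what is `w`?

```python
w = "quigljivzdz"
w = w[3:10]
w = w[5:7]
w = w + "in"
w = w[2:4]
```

slice [3:10] → 'gljivzd'
slice [5:7] → 'zd'
+ 'in' → 'zdin'
slice [2:4] → 'in'

'in'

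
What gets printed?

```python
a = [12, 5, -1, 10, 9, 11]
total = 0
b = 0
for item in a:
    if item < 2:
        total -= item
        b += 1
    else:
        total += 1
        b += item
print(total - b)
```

-42

item=12: not <2, total = 0+1 = 1; b=12
item=5: not <2, total = 1+1 = 2; b=17
item=-1: <2, total = 2-(-1) = 3; b=18
item=10: not <2, total = 3+1 = 4; b=28
item=9: not <2, total = 4+1 = 5; b=37
item=11: not <2, total = 5+1 = 6; b=48
total-b = 6-48 = -42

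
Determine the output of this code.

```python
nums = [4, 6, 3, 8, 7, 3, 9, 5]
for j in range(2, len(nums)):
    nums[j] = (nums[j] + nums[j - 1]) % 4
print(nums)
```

j=2: nums[2] = (3+6)%4 = 1 → [4, 6, 1, 8, 7, 3, 9, 5]
j=3: nums[3] = (8+1)%4 = 1 → [4, 6, 1, 1, 7, 3, 9, 5]
j=4: nums[4] = (7+1)%4 = 0 → [4, 6, 1, 1, 0, 3, 9, 5]
j=5: nums[5] = (3+0)%4 = 3 → [4, 6, 1, 1, 0, 3, 9, 5]
j=6: nums[6] = (9+3)%4 = 0 → [4, 6, 1, 1, 0, 3, 0, 5]
j=7: nums[7] = (5+0)%4 = 1 → [4, 6, 1, 1, 0, 3, 0, 1]

[4, 6, 1, 1, 0, 3, 0, 1]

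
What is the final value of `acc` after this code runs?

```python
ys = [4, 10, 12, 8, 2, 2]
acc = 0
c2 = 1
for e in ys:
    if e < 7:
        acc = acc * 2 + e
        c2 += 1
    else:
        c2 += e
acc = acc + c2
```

56

e=4: <7, acc = 0*2+4 = 4; c2=2
e=10: not <7; c2=12
e=12: not <7; c2=24
e=8: not <7; c2=32
e=2: <7, acc = 4*2+2 = 10; c2=33
e=2: <7, acc = 10*2+2 = 22; c2=34
acc+c2 = 22+34 = 56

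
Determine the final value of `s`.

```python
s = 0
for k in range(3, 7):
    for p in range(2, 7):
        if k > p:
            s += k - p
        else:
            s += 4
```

60

k=3,p=2: 3>2, s = 0+1 = 1
k=3,p=3: not 3>3, s = 1+4 = 5
k=3,p=4: not 3>4, s = 5+4 = 9
k=3,p=5: not 3>5, s = 9+4 = 13
k=3,p=6: not 3>6, s = 13+4 = 17
k=4,p=2: 4>2, s = 17+2 = 19
k=4,p=3: 4>3, s = 19+1 = 20
k=4,p=4: not 4>4, s = 20+4 = 24
k=4,p=5: not 4>5, s = 24+4 = 28
k=4,p=6: not 4>6, s = 28+4 = 32
k=5,p=2: 5>2, s = 32+3 = 35
k=5,p=3: 5>3, s = 35+2 = 37
k=5,p=4: 5>4, s = 37+1 = 38
k=5,p=5: not 5>5, s = 38+4 = 42
k=5,p=6: not 5>6, s = 42+4 = 46
k=6,p=2: 6>2, s = 46+4 = 50
k=6,p=3: 6>3, s = 50+3 = 53
k=6,p=4: 6>4, s = 53+2 = 55
k=6,p=5: 6>5, s = 55+1 = 56
k=6,p=6: not 6>6, s = 56+4 = 60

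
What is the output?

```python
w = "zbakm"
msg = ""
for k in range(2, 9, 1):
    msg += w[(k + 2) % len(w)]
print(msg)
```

mzbakmz

k=2: add w[4]='m' → 'm'
k=3: add w[0]='z' → 'mz'
k=4: add w[1]='b' → 'mzb'
k=5: add w[2]='a' → 'mzba'
k=6: add w[3]='k' → 'mzbak'
k=7: add w[4]='m' → 'mzbakm'
k=8: add w[0]='z' → 'mzbakmz'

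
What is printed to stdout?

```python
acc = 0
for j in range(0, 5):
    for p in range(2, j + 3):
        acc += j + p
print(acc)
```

j=0,p=2: acc = 0+2 = 2
j=1,p=2: acc = 2+3 = 5
j=1,p=3: acc = 5+4 = 9
j=2,p=2: acc = 9+4 = 13
j=2,p=3: acc = 13+5 = 18
j=2,p=4: acc = 18+6 = 24
j=3,p=2: acc = 24+5 = 29
j=3,p=3: acc = 29+6 = 35
j=3,p=4: acc = 35+7 = 42
j=3,p=5: acc = 42+8 = 50
j=4,p=2: acc = 50+6 = 56
j=4,p=3: acc = 56+7 = 63
j=4,p=4: acc = 63+8 = 71
j=4,p=5: acc = 71+9 = 80
j=4,p=6: acc = 80+10 = 90

90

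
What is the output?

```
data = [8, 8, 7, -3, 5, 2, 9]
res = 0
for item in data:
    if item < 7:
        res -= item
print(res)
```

-4

item=8: not <7
item=8: not <7
item=7: not <7
item=-3: <7, res = 0-(-3) = 3
item=5: <7, res = 3-5 = -2
item=2: <7, res = (-2)-2 = -4
item=9: not <7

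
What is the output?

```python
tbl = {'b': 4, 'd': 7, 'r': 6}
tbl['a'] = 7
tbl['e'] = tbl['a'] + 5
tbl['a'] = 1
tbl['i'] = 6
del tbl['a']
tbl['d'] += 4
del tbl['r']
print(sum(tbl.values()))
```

tbl['a'] = 7 → {'b': 4, 'd': 7, 'r': 6, 'a': 7}
tbl['e'] = tbl['a']+5 = 12 → {'b': 4, 'd': 7, 'r': 6, 'a': 7, 'e': 12}
tbl['a'] = 1 → {'b': 4, 'd': 7, 'r': 6, 'a': 1, 'e': 12}
tbl['i'] = 6 → {'b': 4, 'd': 7, 'r': 6, 'a': 1, 'e': 12, 'i': 6}
del 'a' → {'b': 4, 'd': 7, 'r': 6, 'e': 12, 'i': 6}
tbl['d'] = 7+4 = 11 → {'b': 4, 'd': 11, 'r': 6, 'e': 12, 'i': 6}
del 'r' → {'b': 4, 'd': 11, 'e': 12, 'i': 6}
sum of values = 33

33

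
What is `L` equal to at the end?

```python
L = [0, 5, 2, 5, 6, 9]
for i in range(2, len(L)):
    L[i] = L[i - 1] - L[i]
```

i=2: L[2] = 5-2 = 3 → [0, 5, 3, 5, 6, 9]
i=3: L[3] = 3-5 = -2 → [0, 5, 3, -2, 6, 9]
i=4: L[4] = (-2)-6 = -8 → [0, 5, 3, -2, -8, 9]
i=5: L[5] = (-8)-9 = -17 → [0, 5, 3, -2, -8, -17]

[0, 5, 3, -2, -8, -17]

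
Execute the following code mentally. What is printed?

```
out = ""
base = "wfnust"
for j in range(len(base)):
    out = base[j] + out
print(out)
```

tsunfw

j=0: prepend 'w' → 'w'
j=1: prepend 'f' → 'fw'
j=2: prepend 'n' → 'nfw'
j=3: prepend 'u' → 'unfw'
j=4: prepend 's' → 'sunfw'
j=5: prepend 't' → 'tsunfw'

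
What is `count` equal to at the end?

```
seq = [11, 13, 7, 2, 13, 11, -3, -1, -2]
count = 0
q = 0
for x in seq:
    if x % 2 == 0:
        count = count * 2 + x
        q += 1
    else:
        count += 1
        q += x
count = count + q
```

x=11: not even, count = 0+1 = 1; q=11
x=13: not even, count = 1+1 = 2; q=24
x=7: not even, count = 2+1 = 3; q=31
x=2: even, count = 3*2+2 = 8; q=32
x=13: not even, count = 8+1 = 9; q=45
x=11: not even, count = 9+1 = 10; q=56
x=-3: not even, count = 10+1 = 11; q=53
x=-1: not even, count = 11+1 = 12; q=52
x=-2: even, count = 12*2+(-2) = 22; q=53
count+q = 22+53 = 75

75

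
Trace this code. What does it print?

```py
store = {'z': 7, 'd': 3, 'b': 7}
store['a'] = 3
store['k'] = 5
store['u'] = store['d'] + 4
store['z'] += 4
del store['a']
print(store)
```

store['a'] = 3 → {'z': 7, 'd': 3, 'b': 7, 'a': 3}
store['k'] = 5 → {'z': 7, 'd': 3, 'b': 7, 'a': 3, 'k': 5}
store['u'] = store['d']+4 = 7 → {'z': 7, 'd': 3, 'b': 7, 'a': 3, 'k': 5, 'u': 7}
store['z'] = 7+4 = 11 → {'z': 11, 'd': 3, 'b': 7, 'a': 3, 'k': 5, 'u': 7}
del 'a' → {'z': 11, 'd': 3, 'b': 7, 'k': 5, 'u': 7}

{'z': 11, 'd': 3, 'b': 7, 'k': 5, 'u': 7}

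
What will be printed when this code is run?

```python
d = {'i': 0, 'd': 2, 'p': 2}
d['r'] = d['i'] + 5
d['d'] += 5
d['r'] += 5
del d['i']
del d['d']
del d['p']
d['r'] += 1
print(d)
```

d['r'] = d['i']+5 = 5 → {'i': 0, 'd': 2, 'p': 2, 'r': 5}
d['d'] = 2+5 = 7 → {'i': 0, 'd': 7, 'p': 2, 'r': 5}
d['r'] = 5+5 = 10 → {'i': 0, 'd': 7, 'p': 2, 'r': 10}
del 'i' → {'d': 7, 'p': 2, 'r': 10}
del 'd' → {'p': 2, 'r': 10}
del 'p' → {'r': 10}
d['r'] = 10+1 = 11 → {'r': 11}

{'r': 11}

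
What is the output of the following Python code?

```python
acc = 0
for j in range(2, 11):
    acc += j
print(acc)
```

54

j=2: acc = 0+2 = 2
j=3: acc = 2+3 = 5
j=4: acc = 5+4 = 9
j=5: acc = 9+5 = 14
j=6: acc = 14+6 = 20
j=7: acc = 20+7 = 27
j=8: acc = 27+8 = 35
j=9: acc = 35+9 = 44
j=10: acc = 44+10 = 54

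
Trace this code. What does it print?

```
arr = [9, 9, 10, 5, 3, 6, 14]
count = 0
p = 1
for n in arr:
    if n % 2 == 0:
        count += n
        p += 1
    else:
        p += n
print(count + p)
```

n=9: not even; p=10
n=9: not even; p=19
n=10: even, count = 0+10 = 10; p=20
n=5: not even; p=25
n=3: not even; p=28
n=6: even, count = 10+6 = 16; p=29
n=14: even, count = 16+14 = 30; p=30
count+p = 30+30 = 60

60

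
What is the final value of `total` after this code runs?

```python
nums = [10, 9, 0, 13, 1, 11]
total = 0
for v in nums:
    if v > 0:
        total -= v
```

v=10: >0, total = 0-10 = -10
v=9: >0, total = (-10)-9 = -19
v=0: not >0
v=13: >0, total = (-19)-13 = -32
v=1: >0, total = (-32)-1 = -33
v=11: >0, total = (-33)-11 = -44

-44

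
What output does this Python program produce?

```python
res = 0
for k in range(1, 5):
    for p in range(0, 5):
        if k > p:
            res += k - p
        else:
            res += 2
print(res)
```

40

k=1,p=0: 1>0, res = 0+1 = 1
k=1,p=1: not 1>1, res = 1+2 = 3
k=1,p=2: not 1>2, res = 3+2 = 5
k=1,p=3: not 1>3, res = 5+2 = 7
k=1,p=4: not 1>4, res = 7+2 = 9
k=2,p=0: 2>0, res = 9+2 = 11
k=2,p=1: 2>1, res = 11+1 = 12
k=2,p=2: not 2>2, res = 12+2 = 14
k=2,p=3: not 2>3, res = 14+2 = 16
k=2,p=4: not 2>4, res = 16+2 = 18
k=3,p=0: 3>0, res = 18+3 = 21
k=3,p=1: 3>1, res = 21+2 = 23
k=3,p=2: 3>2, res = 23+1 = 24
k=3,p=3: not 3>3, res = 24+2 = 26
k=3,p=4: not 3>4, res = 26+2 = 28
k=4,p=0: 4>0, res = 28+4 = 32
k=4,p=1: 4>1, res = 32+3 = 35
k=4,p=2: 4>2, res = 35+2 = 37
k=4,p=3: 4>3, res = 37+1 = 38
k=4,p=4: not 4>4, res = 38+2 = 40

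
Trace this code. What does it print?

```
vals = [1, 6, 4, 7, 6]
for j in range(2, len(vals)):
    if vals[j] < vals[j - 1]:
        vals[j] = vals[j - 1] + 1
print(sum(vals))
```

29

j=2: 4<6, vals[2] = 6+1 = 7 → [1, 6, 7, 7, 6]
j=3: 7>=7, unchanged → [1, 6, 7, 7, 6]
j=4: 6<7, vals[4] = 7+1 = 8 → [1, 6, 7, 7, 8]
sum = 29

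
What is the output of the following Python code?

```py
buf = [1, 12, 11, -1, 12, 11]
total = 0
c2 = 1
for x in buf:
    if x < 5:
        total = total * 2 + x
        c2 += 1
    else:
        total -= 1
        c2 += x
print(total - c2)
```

x=1: <5, total = 0*2+1 = 1; c2=2
x=12: not <5, total = 1-1 = 0; c2=14
x=11: not <5, total = 0-1 = -1; c2=25
x=-1: <5, total = (-1)*2+(-1) = -3; c2=26
x=12: not <5, total = (-3)-1 = -4; c2=38
x=11: not <5, total = (-4)-1 = -5; c2=49
total-c2 = (-5)-49 = -54

-54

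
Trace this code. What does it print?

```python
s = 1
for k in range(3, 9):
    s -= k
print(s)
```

-32

k=3: s = 1-3 = -2
k=4: s = (-2)-4 = -6
k=5: s = (-6)-5 = -11
k=6: s = (-11)-6 = -17
k=7: s = (-17)-7 = -24
k=8: s = (-24)-8 = -32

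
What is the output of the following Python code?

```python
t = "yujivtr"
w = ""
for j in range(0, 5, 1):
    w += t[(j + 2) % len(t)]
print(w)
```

jivtr

j=0: add t[2]='j' → 'j'
j=1: add t[3]='i' → 'ji'
j=2: add t[4]='v' → 'jiv'
j=3: add t[5]='t' → 'jivt'
j=4: add t[6]='r' → 'jivtr'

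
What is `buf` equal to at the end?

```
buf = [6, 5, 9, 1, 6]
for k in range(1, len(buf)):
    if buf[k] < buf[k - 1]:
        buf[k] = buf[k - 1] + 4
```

k=1: 5<6, buf[1] = 6+4 = 10 → [6, 10, 9, 1, 6]
k=2: 9<10, buf[2] = 10+4 = 14 → [6, 10, 14, 1, 6]
k=3: 1<14, buf[3] = 14+4 = 18 → [6, 10, 14, 18, 6]
k=4: 6<18, buf[4] = 18+4 = 22 → [6, 10, 14, 18, 22]

[6, 10, 14, 18, 22]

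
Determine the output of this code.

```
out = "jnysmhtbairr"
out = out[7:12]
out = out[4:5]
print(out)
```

r

slice [7:12] → 'bairr'
slice [4:5] → 'r'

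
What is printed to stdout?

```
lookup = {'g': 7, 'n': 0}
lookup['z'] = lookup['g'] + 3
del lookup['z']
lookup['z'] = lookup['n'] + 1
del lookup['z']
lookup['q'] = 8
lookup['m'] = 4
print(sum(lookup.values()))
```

lookup['z'] = lookup['g']+3 = 10 → {'g': 7, 'n': 0, 'z': 10}
del 'z' → {'g': 7, 'n': 0}
lookup['z'] = lookup['n']+1 = 1 → {'g': 7, 'n': 0, 'z': 1}
del 'z' → {'g': 7, 'n': 0}
lookup['q'] = 8 → {'g': 7, 'n': 0, 'q': 8}
lookup['m'] = 4 → {'g': 7, 'n': 0, 'q': 8, 'm': 4}
sum of values = 19

19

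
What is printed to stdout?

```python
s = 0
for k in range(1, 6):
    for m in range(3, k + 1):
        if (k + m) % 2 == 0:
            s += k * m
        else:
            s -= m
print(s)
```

58

k=3,m=3: even sum, s = 0+9 = 9
k=4,m=3: odd sum, s = 9-3 = 6
k=4,m=4: even sum, s = 6+16 = 22
k=5,m=3: even sum, s = 22+15 = 37
k=5,m=4: odd sum, s = 37-4 = 33
k=5,m=5: even sum, s = 33+25 = 58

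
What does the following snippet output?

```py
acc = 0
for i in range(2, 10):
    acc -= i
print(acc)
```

-44

i=2: acc = 0-2 = -2
i=3: acc = (-2)-3 = -5
i=4: acc = (-5)-4 = -9
i=5: acc = (-9)-5 = -14
i=6: acc = (-14)-6 = -20
i=7: acc = (-20)-7 = -27
i=8: acc = (-27)-8 = -35
i=9: acc = (-35)-9 = -44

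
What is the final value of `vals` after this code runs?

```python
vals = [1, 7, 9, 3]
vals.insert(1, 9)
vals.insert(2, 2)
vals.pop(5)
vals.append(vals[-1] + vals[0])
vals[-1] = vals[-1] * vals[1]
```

insert 9 at 1 → [1, 9, 7, 9, 3]
insert 2 at 2 → [1, 9, 2, 7, 9, 3]
pop(5) removes 3 → [1, 9, 2, 7, 9]
append vals[-1]+vals[0] = 9+1 = 10 → [1, 9, 2, 7, 9, 10]
vals[-1] = vals[-1]*vals[1] = 10*9 = 90 → [1, 9, 2, 7, 9, 90]

[1, 9, 2, 7, 9, 90]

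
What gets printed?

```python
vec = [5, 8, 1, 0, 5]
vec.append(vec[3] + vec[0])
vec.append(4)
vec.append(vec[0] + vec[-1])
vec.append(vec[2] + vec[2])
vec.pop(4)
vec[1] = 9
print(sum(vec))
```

35

append vec[3]+vec[0] = 0+5 = 5 → [5, 8, 1, 0, 5, 5]
append 4 → [5, 8, 1, 0, 5, 5, 4]
append vec[0]+vec[-1] = 5+4 = 9 → [5, 8, 1, 0, 5, 5, 4, 9]
append vec[2]+vec[2] = 1+1 = 2 → [5, 8, 1, 0, 5, 5, 4, 9, 2]
pop(4) removes 5 → [5, 8, 1, 0, 5, 4, 9, 2]
vec[1] = 9 → [5, 9, 1, 0, 5, 4, 9, 2]
sum = 35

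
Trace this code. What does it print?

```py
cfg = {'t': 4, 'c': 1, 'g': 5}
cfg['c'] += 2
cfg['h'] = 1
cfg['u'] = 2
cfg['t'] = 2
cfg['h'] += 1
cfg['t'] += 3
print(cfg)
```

{'t': 5, 'c': 3, 'g': 5, 'h': 2, 'u': 2}

cfg['c'] = 1+2 = 3 → {'t': 4, 'c': 3, 'g': 5}
cfg['h'] = 1 → {'t': 4, 'c': 3, 'g': 5, 'h': 1}
cfg['u'] = 2 → {'t': 4, 'c': 3, 'g': 5, 'h': 1, 'u': 2}
cfg['t'] = 2 → {'t': 2, 'c': 3, 'g': 5, 'h': 1, 'u': 2}
cfg['h'] = 1+1 = 2 → {'t': 2, 'c': 3, 'g': 5, 'h': 2, 'u': 2}
cfg['t'] = 2+3 = 5 → {'t': 5, 'c': 3, 'g': 5, 'h': 2, 'u': 2}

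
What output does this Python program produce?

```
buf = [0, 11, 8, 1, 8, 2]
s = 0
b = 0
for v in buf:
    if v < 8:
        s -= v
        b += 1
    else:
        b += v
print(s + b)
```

27

v=0: <8, s = 0-0 = 0; b=1
v=11: not <8; b=12
v=8: not <8; b=20
v=1: <8, s = 0-1 = -1; b=21
v=8: not <8; b=29
v=2: <8, s = (-1)-2 = -3; b=30
s+b = (-3)+30 = 27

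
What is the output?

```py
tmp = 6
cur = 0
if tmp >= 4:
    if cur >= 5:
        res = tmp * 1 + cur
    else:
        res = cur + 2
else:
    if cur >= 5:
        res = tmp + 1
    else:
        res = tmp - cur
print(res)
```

2

tmp=6, cur=0
tmp >= 4 is True; cur >= 5 is False
→ res = cur + 2 = 2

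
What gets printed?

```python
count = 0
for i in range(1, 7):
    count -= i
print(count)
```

-21

i=1: count = 0-1 = -1
i=2: count = (-1)-2 = -3
i=3: count = (-3)-3 = -6
i=4: count = (-6)-4 = -10
i=5: count = (-10)-5 = -15
i=6: count = (-15)-6 = -21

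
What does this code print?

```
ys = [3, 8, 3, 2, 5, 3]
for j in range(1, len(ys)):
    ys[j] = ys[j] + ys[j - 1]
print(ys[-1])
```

j=1: ys[1] = 8+3 = 11 → [3, 11, 3, 2, 5, 3]
j=2: ys[2] = 3+11 = 14 → [3, 11, 14, 2, 5, 3]
j=3: ys[3] = 2+14 = 16 → [3, 11, 14, 16, 5, 3]
j=4: ys[4] = 5+16 = 21 → [3, 11, 14, 16, 21, 3]
j=5: ys[5] = 3+21 = 24 → [3, 11, 14, 16, 21, 24]

24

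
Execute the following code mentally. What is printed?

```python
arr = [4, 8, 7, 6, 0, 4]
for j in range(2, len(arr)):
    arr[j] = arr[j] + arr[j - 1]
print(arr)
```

j=2: arr[2] = 7+8 = 15 → [4, 8, 15, 6, 0, 4]
j=3: arr[3] = 6+15 = 21 → [4, 8, 15, 21, 0, 4]
j=4: arr[4] = 0+21 = 21 → [4, 8, 15, 21, 21, 4]
j=5: arr[5] = 4+21 = 25 → [4, 8, 15, 21, 21, 25]

[4, 8, 15, 21, 21, 25]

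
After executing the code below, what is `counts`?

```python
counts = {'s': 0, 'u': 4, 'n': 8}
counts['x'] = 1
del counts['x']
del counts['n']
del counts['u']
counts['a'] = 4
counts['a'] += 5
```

counts['x'] = 1 → {'s': 0, 'u': 4, 'n': 8, 'x': 1}
del 'x' → {'s': 0, 'u': 4, 'n': 8}
del 'n' → {'s': 0, 'u': 4}
del 'u' → {'s': 0}
counts['a'] = 4 → {'s': 0, 'a': 4}
counts['a'] = 4+5 = 9 → {'s': 0, 'a': 9}

{'s': 0, 'a': 9}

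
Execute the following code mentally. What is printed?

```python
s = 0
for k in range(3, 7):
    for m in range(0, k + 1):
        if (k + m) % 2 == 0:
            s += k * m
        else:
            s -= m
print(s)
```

132

k=3,m=0: odd sum, s = 0-0 = 0
k=3,m=1: even sum, s = 0+3 = 3
k=3,m=2: odd sum, s = 3-2 = 1
k=3,m=3: even sum, s = 1+9 = 10
k=4,m=0: even sum, s = 10+0 = 10
k=4,m=1: odd sum, s = 10-1 = 9
k=4,m=2: even sum, s = 9+8 = 17
k=4,m=3: odd sum, s = 17-3 = 14
k=4,m=4: even sum, s = 14+16 = 30
k=5,m=0: odd sum, s = 30-0 = 30
k=5,m=1: even sum, s = 30+5 = 35
k=5,m=2: odd sum, s = 35-2 = 33
k=5,m=3: even sum, s = 33+15 = 48
k=5,m=4: odd sum, s = 48-4 = 44
k=5,m=5: even sum, s = 44+25 = 69
k=6,m=0: even sum, s = 69+0 = 69
k=6,m=1: odd sum, s = 69-1 = 68
k=6,m=2: even sum, s = 68+12 = 80
k=6,m=3: odd sum, s = 80-3 = 77
k=6,m=4: even sum, s = 77+24 = 101
k=6,m=5: odd sum, s = 101-5 = 96
k=6,m=6: even sum, s = 96+36 = 132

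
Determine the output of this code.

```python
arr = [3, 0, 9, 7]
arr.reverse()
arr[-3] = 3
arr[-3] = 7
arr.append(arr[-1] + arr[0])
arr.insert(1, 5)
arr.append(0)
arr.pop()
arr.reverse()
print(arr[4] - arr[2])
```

reverse → [7, 9, 0, 3]
arr[-3] = 3 → [7, 3, 0, 3]
arr[-3] = 7 → [7, 7, 0, 3]
append arr[-1]+arr[0] = 3+7 = 10 → [7, 7, 0, 3, 10]
insert 5 at 1 → [7, 5, 7, 0, 3, 10]
append 0 → [7, 5, 7, 0, 3, 10, 0]
pop() removes 0 → [7, 5, 7, 0, 3, 10]
reverse → [10, 3, 0, 7, 5, 7]
arr[4]-arr[2] = 5-0 = 5

5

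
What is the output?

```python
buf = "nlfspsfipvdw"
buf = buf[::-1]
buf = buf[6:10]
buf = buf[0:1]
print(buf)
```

s

reverse → 'wdvpifspsfln'
slice [6:10] → 'spsf'
slice [0:1] → 's'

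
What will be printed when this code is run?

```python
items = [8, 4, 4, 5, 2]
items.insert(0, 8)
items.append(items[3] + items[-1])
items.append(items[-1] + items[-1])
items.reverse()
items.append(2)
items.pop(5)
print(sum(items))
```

47

insert 8 at 0 → [8, 8, 4, 4, 5, 2]
append items[3]+items[-1] = 4+2 = 6 → [8, 8, 4, 4, 5, 2, 6]
append items[-1]+items[-1] = 6+6 = 12 → [8, 8, 4, 4, 5, 2, 6, 12]
reverse → [12, 6, 2, 5, 4, 4, 8, 8]
append 2 → [12, 6, 2, 5, 4, 4, 8, 8, 2]
pop(5) removes 4 → [12, 6, 2, 5, 4, 8, 8, 2]
sum = 47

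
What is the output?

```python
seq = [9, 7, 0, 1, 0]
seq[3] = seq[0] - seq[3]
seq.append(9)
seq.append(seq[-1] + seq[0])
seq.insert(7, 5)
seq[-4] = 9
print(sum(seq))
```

65

seq[3] = seq[0]-seq[3] = 9-1 = 8 → [9, 7, 0, 8, 0]
append 9 → [9, 7, 0, 8, 0, 9]
append seq[-1]+seq[0] = 9+9 = 18 → [9, 7, 0, 8, 0, 9, 18]
insert 5 at 7 → [9, 7, 0, 8, 0, 9, 18, 5]
seq[-4] = 9 → [9, 7, 0, 8, 9, 9, 18, 5]
sum = 65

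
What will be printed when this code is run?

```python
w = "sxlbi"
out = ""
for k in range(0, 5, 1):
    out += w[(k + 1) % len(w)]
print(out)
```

k=0: add w[1]='x' → 'x'
k=1: add w[2]='l' → 'xl'
k=2: add w[3]='b' → 'xlb'
k=3: add w[4]='i' → 'xlbi'
k=4: add w[0]='s' → 'xlbis'

xlbis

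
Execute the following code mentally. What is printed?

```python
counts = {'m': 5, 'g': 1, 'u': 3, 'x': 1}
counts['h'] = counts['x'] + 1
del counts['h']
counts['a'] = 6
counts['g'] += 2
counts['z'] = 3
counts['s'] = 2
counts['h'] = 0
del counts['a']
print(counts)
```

counts['h'] = counts['x']+1 = 2 → {'m': 5, 'g': 1, 'u': 3, 'x': 1, 'h': 2}
del 'h' → {'m': 5, 'g': 1, 'u': 3, 'x': 1}
counts['a'] = 6 → {'m': 5, 'g': 1, 'u': 3, 'x': 1, 'a': 6}
counts['g'] = 1+2 = 3 → {'m': 5, 'g': 3, 'u': 3, 'x': 1, 'a': 6}
counts['z'] = 3 → {'m': 5, 'g': 3, 'u': 3, 'x': 1, 'a': 6, 'z': 3}
counts['s'] = 2 → {'m': 5, 'g': 3, 'u': 3, 'x': 1, 'a': 6, 'z': 3, 's': 2}
counts['h'] = 0 → {'m': 5, 'g': 3, 'u': 3, 'x': 1, 'a': 6, 'z': 3, 's': 2, 'h': 0}
del 'a' → {'m': 5, 'g': 3, 'u': 3, 'x': 1, 'z': 3, 's': 2, 'h': 0}

{'m': 5, 'g': 3, 'u': 3, 'x': 1, 'z': 3, 's': 2, 'h': 0}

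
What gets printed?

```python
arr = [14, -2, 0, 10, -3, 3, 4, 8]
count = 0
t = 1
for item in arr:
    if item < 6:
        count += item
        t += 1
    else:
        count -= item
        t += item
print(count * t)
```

item=14: not <6, count = 0-14 = -14; t=15
item=-2: <6, count = (-14)+(-2) = -16; t=16
item=0: <6, count = (-16)+0 = -16; t=17
item=10: not <6, count = (-16)-10 = -26; t=27
item=-3: <6, count = (-26)+(-3) = -29; t=28
item=3: <6, count = (-29)+3 = -26; t=29
item=4: <6, count = (-26)+4 = -22; t=30
item=8: not <6, count = (-22)-8 = -30; t=38
count*t = (-30)*38 = -1140

-1140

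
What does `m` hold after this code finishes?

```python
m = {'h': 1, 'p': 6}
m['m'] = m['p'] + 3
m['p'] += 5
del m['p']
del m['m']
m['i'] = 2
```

{'h': 1, 'i': 2}

m['m'] = m['p']+3 = 9 → {'h': 1, 'p': 6, 'm': 9}
m['p'] = 6+5 = 11 → {'h': 1, 'p': 11, 'm': 9}
del 'p' → {'h': 1, 'm': 9}
del 'm' → {'h': 1}
m['i'] = 2 → {'h': 1, 'i': 2}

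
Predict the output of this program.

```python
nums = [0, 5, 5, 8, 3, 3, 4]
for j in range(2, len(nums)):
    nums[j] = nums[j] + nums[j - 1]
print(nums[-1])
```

28

j=2: nums[2] = 5+5 = 10 → [0, 5, 10, 8, 3, 3, 4]
j=3: nums[3] = 8+10 = 18 → [0, 5, 10, 18, 3, 3, 4]
j=4: nums[4] = 3+18 = 21 → [0, 5, 10, 18, 21, 3, 4]
j=5: nums[5] = 3+21 = 24 → [0, 5, 10, 18, 21, 24, 4]
j=6: nums[6] = 4+24 = 28 → [0, 5, 10, 18, 21, 24, 28]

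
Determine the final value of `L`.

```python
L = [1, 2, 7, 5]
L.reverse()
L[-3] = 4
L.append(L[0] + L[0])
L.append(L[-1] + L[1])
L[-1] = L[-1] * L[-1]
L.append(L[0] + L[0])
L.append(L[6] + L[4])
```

reverse → [5, 7, 2, 1]
L[-3] = 4 → [5, 4, 2, 1]
append L[0]+L[0] = 5+5 = 10 → [5, 4, 2, 1, 10]
append L[-1]+L[1] = 10+4 = 14 → [5, 4, 2, 1, 10, 14]
L[-1] = L[-1]*L[-1] = 14*14 = 196 → [5, 4, 2, 1, 10, 196]
append L[0]+L[0] = 5+5 = 10 → [5, 4, 2, 1, 10, 196, 10]
append L[6]+L[4] = 10+10 = 20 → [5, 4, 2, 1, 10, 196, 10, 20]

[5, 4, 2, 1, 10, 196, 10, 20]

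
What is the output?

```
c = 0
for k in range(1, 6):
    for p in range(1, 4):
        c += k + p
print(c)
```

75

k=1,p=1: c = 0+2 = 2
k=1,p=2: c = 2+3 = 5
k=1,p=3: c = 5+4 = 9
k=2,p=1: c = 9+3 = 12
k=2,p=2: c = 12+4 = 16
k=2,p=3: c = 16+5 = 21
k=3,p=1: c = 21+4 = 25
k=3,p=2: c = 25+5 = 30
k=3,p=3: c = 30+6 = 36
k=4,p=1: c = 36+5 = 41
k=4,p=2: c = 41+6 = 47
k=4,p=3: c = 47+7 = 54
k=5,p=1: c = 54+6 = 60
k=5,p=2: c = 60+7 = 67
k=5,p=3: c = 67+8 = 75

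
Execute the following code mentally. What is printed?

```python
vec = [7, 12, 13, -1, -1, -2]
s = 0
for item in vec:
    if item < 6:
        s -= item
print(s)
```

4

item=7: not <6
item=12: not <6
item=13: not <6
item=-1: <6, s = 0-(-1) = 1
item=-1: <6, s = 1-(-1) = 2
item=-2: <6, s = 2-(-2) = 4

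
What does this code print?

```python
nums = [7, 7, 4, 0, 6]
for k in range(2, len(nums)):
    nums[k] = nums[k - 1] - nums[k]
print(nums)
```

[7, 7, 3, 3, -3]

k=2: nums[2] = 7-4 = 3 → [7, 7, 3, 0, 6]
k=3: nums[3] = 3-0 = 3 → [7, 7, 3, 3, 6]
k=4: nums[4] = 3-6 = -3 → [7, 7, 3, 3, -3]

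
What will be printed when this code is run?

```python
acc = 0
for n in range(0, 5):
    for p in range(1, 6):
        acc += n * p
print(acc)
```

150

n=0,p=1: acc = 0+0 = 0
n=0,p=2: acc = 0+0 = 0
n=0,p=3: acc = 0+0 = 0
n=0,p=4: acc = 0+0 = 0
n=0,p=5: acc = 0+0 = 0
n=1,p=1: acc = 0+1 = 1
n=1,p=2: acc = 1+2 = 3
n=1,p=3: acc = 3+3 = 6
n=1,p=4: acc = 6+4 = 10
n=1,p=5: acc = 10+5 = 15
n=2,p=1: acc = 15+2 = 17
n=2,p=2: acc = 17+4 = 21
n=2,p=3: acc = 21+6 = 27
n=2,p=4: acc = 27+8 = 35
n=2,p=5: acc = 35+10 = 45
n=3,p=1: acc = 45+3 = 48
n=3,p=2: acc = 48+6 = 54
n=3,p=3: acc = 54+9 = 63
n=3,p=4: acc = 63+12 = 75
n=3,p=5: acc = 75+15 = 90
n=4,p=1: acc = 90+4 = 94
n=4,p=2: acc = 94+8 = 102
n=4,p=3: acc = 102+12 = 114
n=4,p=4: acc = 114+16 = 130
n=4,p=5: acc = 130+20 = 150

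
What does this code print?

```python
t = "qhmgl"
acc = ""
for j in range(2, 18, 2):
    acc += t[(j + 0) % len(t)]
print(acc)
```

mlhgqmlh

j=2: add t[2]='m' → 'm'
j=4: add t[4]='l' → 'ml'
j=6: add t[1]='h' → 'mlh'
j=8: add t[3]='g' → 'mlhg'
j=10: add t[0]='q' → 'mlhgq'
j=12: add t[2]='m' → 'mlhgqm'
j=14: add t[4]='l' → 'mlhgqml'
j=16: add t[1]='h' → 'mlhgqmlh'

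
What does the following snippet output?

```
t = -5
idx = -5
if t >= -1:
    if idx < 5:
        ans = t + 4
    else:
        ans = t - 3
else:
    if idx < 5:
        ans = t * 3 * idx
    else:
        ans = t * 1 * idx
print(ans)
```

75

t=-5, idx=-5
t >= -1 is False; idx < 5 is True
→ ans = t * 3 * idx = 75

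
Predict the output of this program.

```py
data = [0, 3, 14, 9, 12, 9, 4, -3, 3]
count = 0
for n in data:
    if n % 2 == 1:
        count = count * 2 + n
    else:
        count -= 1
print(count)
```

n=0: not odd, count = 0-1 = -1
n=3: odd, count = (-1)*2+3 = 1
n=14: not odd, count = 1-1 = 0
n=9: odd, count = 0*2+9 = 9
n=12: not odd, count = 9-1 = 8
n=9: odd, count = 8*2+9 = 25
n=4: not odd, count = 25-1 = 24
n=-3: odd, count = 24*2+(-3) = 45
n=3: odd, count = 45*2+3 = 93

93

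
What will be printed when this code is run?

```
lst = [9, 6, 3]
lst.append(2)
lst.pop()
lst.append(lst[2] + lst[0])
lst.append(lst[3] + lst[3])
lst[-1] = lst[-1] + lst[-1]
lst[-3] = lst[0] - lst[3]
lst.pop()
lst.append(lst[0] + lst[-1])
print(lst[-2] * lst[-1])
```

252

append 2 → [9, 6, 3, 2]
pop() removes 2 → [9, 6, 3]
append lst[2]+lst[0] = 3+9 = 12 → [9, 6, 3, 12]
append lst[3]+lst[3] = 12+12 = 24 → [9, 6, 3, 12, 24]
lst[-1] = lst[-1]+lst[-1] = 24+24 = 48 → [9, 6, 3, 12, 48]
lst[-3] = lst[0]-lst[3] = 9-12 = -3 → [9, 6, -3, 12, 48]
pop() removes 48 → [9, 6, -3, 12]
append lst[0]+lst[-1] = 9+12 = 21 → [9, 6, -3, 12, 21]
lst[-2]*lst[-1] = 12*21 = 252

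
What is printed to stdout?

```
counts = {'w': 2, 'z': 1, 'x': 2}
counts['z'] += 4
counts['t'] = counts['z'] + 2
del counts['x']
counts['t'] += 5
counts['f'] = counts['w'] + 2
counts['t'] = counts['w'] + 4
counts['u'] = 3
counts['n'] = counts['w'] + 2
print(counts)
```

{'w': 2, 'z': 5, 't': 6, 'f': 4, 'u': 3, 'n': 4}

counts['z'] = 1+4 = 5 → {'w': 2, 'z': 5, 'x': 2}
counts['t'] = counts['z']+2 = 7 → {'w': 2, 'z': 5, 'x': 2, 't': 7}
del 'x' → {'w': 2, 'z': 5, 't': 7}
counts['t'] = 7+5 = 12 → {'w': 2, 'z': 5, 't': 12}
counts['f'] = counts['w']+2 = 4 → {'w': 2, 'z': 5, 't': 12, 'f': 4}
counts['t'] = counts['w']+4 = 6 → {'w': 2, 'z': 5, 't': 6, 'f': 4}
counts['u'] = 3 → {'w': 2, 'z': 5, 't': 6, 'f': 4, 'u': 3}
counts['n'] = counts['w']+2 = 4 → {'w': 2, 'z': 5, 't': 6, 'f': 4, 'u': 3, 'n': 4}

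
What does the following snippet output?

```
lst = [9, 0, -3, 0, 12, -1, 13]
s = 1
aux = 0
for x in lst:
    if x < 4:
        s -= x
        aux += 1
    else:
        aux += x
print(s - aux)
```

-33

x=9: not <4; aux=9
x=0: <4, s = 1-0 = 1; aux=10
x=-3: <4, s = 1-(-3) = 4; aux=11
x=0: <4, s = 4-0 = 4; aux=12
x=12: not <4; aux=24
x=-1: <4, s = 4-(-1) = 5; aux=25
x=13: not <4; aux=38
s-aux = 5-38 = -33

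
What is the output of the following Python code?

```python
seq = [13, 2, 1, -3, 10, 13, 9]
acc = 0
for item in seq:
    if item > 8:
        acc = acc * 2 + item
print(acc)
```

item=13: >8, acc = 0*2+13 = 13
item=2: not >8
item=1: not >8
item=-3: not >8
item=10: >8, acc = 13*2+10 = 36
item=13: >8, acc = 36*2+13 = 85
item=9: >8, acc = 85*2+9 = 179

179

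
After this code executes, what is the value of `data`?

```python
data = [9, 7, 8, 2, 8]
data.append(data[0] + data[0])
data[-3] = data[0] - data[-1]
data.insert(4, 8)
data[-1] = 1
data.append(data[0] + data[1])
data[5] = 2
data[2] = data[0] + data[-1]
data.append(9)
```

[9, 7, 25, -9, 8, 2, 1, 16, 9]

append data[0]+data[0] = 9+9 = 18 → [9, 7, 8, 2, 8, 18]
data[-3] = data[0]-data[-1] = 9-18 = -9 → [9, 7, 8, -9, 8, 18]
insert 8 at 4 → [9, 7, 8, -9, 8, 8, 18]
data[-1] = 1 → [9, 7, 8, -9, 8, 8, 1]
append data[0]+data[1] = 9+7 = 16 → [9, 7, 8, -9, 8, 8, 1, 16]
data[5] = 2 → [9, 7, 8, -9, 8, 2, 1, 16]
data[2] = data[0]+data[-1] = 9+16 = 25 → [9, 7, 25, -9, 8, 2, 1, 16]
append 9 → [9, 7, 25, -9, 8, 2, 1, 16, 9]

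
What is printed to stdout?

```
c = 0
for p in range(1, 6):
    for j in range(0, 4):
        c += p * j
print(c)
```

p=1,j=0: c = 0+0 = 0
p=1,j=1: c = 0+1 = 1
p=1,j=2: c = 1+2 = 3
p=1,j=3: c = 3+3 = 6
p=2,j=0: c = 6+0 = 6
p=2,j=1: c = 6+2 = 8
p=2,j=2: c = 8+4 = 12
p=2,j=3: c = 12+6 = 18
p=3,j=0: c = 18+0 = 18
p=3,j=1: c = 18+3 = 21
p=3,j=2: c = 21+6 = 27
p=3,j=3: c = 27+9 = 36
p=4,j=0: c = 36+0 = 36
p=4,j=1: c = 36+4 = 40
p=4,j=2: c = 40+8 = 48
p=4,j=3: c = 48+12 = 60
p=5,j=0: c = 60+0 = 60
p=5,j=1: c = 60+5 = 65
p=5,j=2: c = 65+10 = 75
p=5,j=3: c = 75+15 = 90

90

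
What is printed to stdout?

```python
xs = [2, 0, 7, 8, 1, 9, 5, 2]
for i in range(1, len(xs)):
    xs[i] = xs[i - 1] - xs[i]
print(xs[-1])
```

i=1: xs[1] = 2-0 = 2 → [2, 2, 7, 8, 1, 9, 5, 2]
i=2: xs[2] = 2-7 = -5 → [2, 2, -5, 8, 1, 9, 5, 2]
i=3: xs[3] = (-5)-8 = -13 → [2, 2, -5, -13, 1, 9, 5, 2]
i=4: xs[4] = (-13)-1 = -14 → [2, 2, -5, -13, -14, 9, 5, 2]
i=5: xs[5] = (-14)-9 = -23 → [2, 2, -5, -13, -14, -23, 5, 2]
i=6: xs[6] = (-23)-5 = -28 → [2, 2, -5, -13, -14, -23, -28, 2]
i=7: xs[7] = (-28)-2 = -30 → [2, 2, -5, -13, -14, -23, -28, -30]

-30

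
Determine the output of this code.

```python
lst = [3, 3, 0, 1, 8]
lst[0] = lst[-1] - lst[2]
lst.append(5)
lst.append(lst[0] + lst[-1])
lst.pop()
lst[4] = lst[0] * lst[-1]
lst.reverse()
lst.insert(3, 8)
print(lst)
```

[5, 40, 1, 8, 0, 3, 8]

lst[0] = lst[-1]-lst[2] = 8-0 = 8 → [8, 3, 0, 1, 8]
append 5 → [8, 3, 0, 1, 8, 5]
append lst[0]+lst[-1] = 8+5 = 13 → [8, 3, 0, 1, 8, 5, 13]
pop() removes 13 → [8, 3, 0, 1, 8, 5]
lst[4] = lst[0]*lst[-1] = 8*5 = 40 → [8, 3, 0, 1, 40, 5]
reverse → [5, 40, 1, 0, 3, 8]
insert 8 at 3 → [5, 40, 1, 8, 0, 3, 8]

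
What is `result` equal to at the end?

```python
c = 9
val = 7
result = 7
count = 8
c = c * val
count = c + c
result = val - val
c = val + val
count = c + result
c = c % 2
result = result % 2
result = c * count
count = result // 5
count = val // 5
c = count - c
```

c = 9*7 = 63
count = 63+63 = 126
result = 7-7 = 0
c = 7+7 = 14
count = 14+0 = 14
c = 14%2 = 0
result = 0%2 = 0
result = 0*14 = 0
count = 0//5 = 0
count = 7//5 = 1
c = 1-0 = 1

0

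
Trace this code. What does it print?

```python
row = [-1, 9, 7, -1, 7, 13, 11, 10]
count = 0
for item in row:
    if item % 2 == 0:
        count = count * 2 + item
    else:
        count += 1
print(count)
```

24

item=-1: not even, count = 0+1 = 1
item=9: not even, count = 1+1 = 2
item=7: not even, count = 2+1 = 3
item=-1: not even, count = 3+1 = 4
item=7: not even, count = 4+1 = 5
item=13: not even, count = 5+1 = 6
item=11: not even, count = 6+1 = 7
item=10: even, count = 7*2+10 = 24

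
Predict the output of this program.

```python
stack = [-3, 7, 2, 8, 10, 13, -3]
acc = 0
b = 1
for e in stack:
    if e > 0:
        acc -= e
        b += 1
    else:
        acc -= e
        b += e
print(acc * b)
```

e=-3: not >0, acc = 0-(-3) = 3; b=-2
e=7: >0, acc = 3-7 = -4; b=-1
e=2: >0, acc = (-4)-2 = -6; b=0
e=8: >0, acc = (-6)-8 = -14; b=1
e=10: >0, acc = (-14)-10 = -24; b=2
e=13: >0, acc = (-24)-13 = -37; b=3
e=-3: not >0, acc = (-37)-(-3) = -34; b=0
acc*b = (-34)*0 = 0

0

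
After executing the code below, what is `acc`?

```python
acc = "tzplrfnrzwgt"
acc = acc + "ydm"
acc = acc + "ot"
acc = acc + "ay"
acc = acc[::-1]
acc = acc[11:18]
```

+ 'ydm' → 'tzplrfnrzwgtydm'
+ 'ot' → 'tzplrfnrzwgtydmot'
+ 'ay' → 'tzplrfnrzwgtydmotay'
reverse → 'yatomdytgwzrnfrlpzt'
slice [11:18] → 'rnfrlpz'

'rnfrlpz'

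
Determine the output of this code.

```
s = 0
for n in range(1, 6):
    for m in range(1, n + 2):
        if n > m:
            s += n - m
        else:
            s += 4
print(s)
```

n=1,m=1: not 1>1, s = 0+4 = 4
n=1,m=2: not 1>2, s = 4+4 = 8
n=2,m=1: 2>1, s = 8+1 = 9
n=2,m=2: not 2>2, s = 9+4 = 13
n=2,m=3: not 2>3, s = 13+4 = 17
n=3,m=1: 3>1, s = 17+2 = 19
n=3,m=2: 3>2, s = 19+1 = 20
n=3,m=3: not 3>3, s = 20+4 = 24
n=3,m=4: not 3>4, s = 24+4 = 28
n=4,m=1: 4>1, s = 28+3 = 31
n=4,m=2: 4>2, s = 31+2 = 33
n=4,m=3: 4>3, s = 33+1 = 34
n=4,m=4: not 4>4, s = 34+4 = 38
n=4,m=5: not 4>5, s = 38+4 = 42
n=5,m=1: 5>1, s = 42+4 = 46
n=5,m=2: 5>2, s = 46+3 = 49
n=5,m=3: 5>3, s = 49+2 = 51
n=5,m=4: 5>4, s = 51+1 = 52
n=5,m=5: not 5>5, s = 52+4 = 56
n=5,m=6: not 5>6, s = 56+4 = 60

60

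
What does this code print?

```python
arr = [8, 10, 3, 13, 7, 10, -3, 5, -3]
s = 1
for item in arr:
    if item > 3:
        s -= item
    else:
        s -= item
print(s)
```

-49

item=8: >3, s = 1-8 = -7
item=10: >3, s = (-7)-10 = -17
item=3: not >3, s = (-17)-3 = -20
item=13: >3, s = (-20)-13 = -33
item=7: >3, s = (-33)-7 = -40
item=10: >3, s = (-40)-10 = -50
item=-3: not >3, s = (-50)-(-3) = -47
item=5: >3, s = (-47)-5 = -52
item=-3: not >3, s = (-52)-(-3) = -49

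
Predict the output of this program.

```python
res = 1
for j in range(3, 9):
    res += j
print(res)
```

j=3: res = 1+3 = 4
j=4: res = 4+4 = 8
j=5: res = 8+5 = 13
j=6: res = 13+6 = 19
j=7: res = 19+7 = 26
j=8: res = 26+8 = 34

34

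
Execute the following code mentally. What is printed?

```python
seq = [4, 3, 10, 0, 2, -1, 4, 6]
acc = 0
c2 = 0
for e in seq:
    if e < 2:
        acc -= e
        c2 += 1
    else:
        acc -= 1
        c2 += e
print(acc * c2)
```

e=4: not <2, acc = 0-1 = -1; c2=4
e=3: not <2, acc = (-1)-1 = -2; c2=7
e=10: not <2, acc = (-2)-1 = -3; c2=17
e=0: <2, acc = (-3)-0 = -3; c2=18
e=2: not <2, acc = (-3)-1 = -4; c2=20
e=-1: <2, acc = (-4)-(-1) = -3; c2=21
e=4: not <2, acc = (-3)-1 = -4; c2=25
e=6: not <2, acc = (-4)-1 = -5; c2=31
acc*c2 = (-5)*31 = -155

-155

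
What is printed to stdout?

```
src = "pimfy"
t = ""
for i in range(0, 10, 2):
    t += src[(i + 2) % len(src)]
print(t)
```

myifp

i=0: add src[2]='m' → 'm'
i=2: add src[4]='y' → 'my'
i=4: add src[1]='i' → 'myi'
i=6: add src[3]='f' → 'myif'
i=8: add src[0]='p' → 'myifp'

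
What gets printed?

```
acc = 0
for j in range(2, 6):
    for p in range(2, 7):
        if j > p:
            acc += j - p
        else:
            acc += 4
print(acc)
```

j=2,p=2: not 2>2, acc = 0+4 = 4
j=2,p=3: not 2>3, acc = 4+4 = 8
j=2,p=4: not 2>4, acc = 8+4 = 12
j=2,p=5: not 2>5, acc = 12+4 = 16
j=2,p=6: not 2>6, acc = 16+4 = 20
j=3,p=2: 3>2, acc = 20+1 = 21
j=3,p=3: not 3>3, acc = 21+4 = 25
j=3,p=4: not 3>4, acc = 25+4 = 29
j=3,p=5: not 3>5, acc = 29+4 = 33
j=3,p=6: not 3>6, acc = 33+4 = 37
j=4,p=2: 4>2, acc = 37+2 = 39
j=4,p=3: 4>3, acc = 39+1 = 40
j=4,p=4: not 4>4, acc = 40+4 = 44
j=4,p=5: not 4>5, acc = 44+4 = 48
j=4,p=6: not 4>6, acc = 48+4 = 52
j=5,p=2: 5>2, acc = 52+3 = 55
j=5,p=3: 5>3, acc = 55+2 = 57
j=5,p=4: 5>4, acc = 57+1 = 58
j=5,p=5: not 5>5, acc = 58+4 = 62
j=5,p=6: not 5>6, acc = 62+4 = 66

66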